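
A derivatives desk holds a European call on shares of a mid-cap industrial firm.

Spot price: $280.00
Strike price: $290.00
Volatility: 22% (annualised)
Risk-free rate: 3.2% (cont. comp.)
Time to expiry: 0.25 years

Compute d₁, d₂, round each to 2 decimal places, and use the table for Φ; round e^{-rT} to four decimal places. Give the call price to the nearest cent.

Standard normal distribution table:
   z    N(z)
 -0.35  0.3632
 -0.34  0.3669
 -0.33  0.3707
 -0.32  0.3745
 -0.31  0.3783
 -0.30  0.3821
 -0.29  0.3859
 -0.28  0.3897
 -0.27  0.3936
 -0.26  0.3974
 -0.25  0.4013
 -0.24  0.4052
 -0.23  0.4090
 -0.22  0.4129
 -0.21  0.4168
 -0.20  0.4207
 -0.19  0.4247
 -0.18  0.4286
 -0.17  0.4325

$8.99

σ√T = 0.22 × 0.5000 = 0.1100
d₁ = [ln(280/290) + (0.032 + 0.22²/2)·0.25] / 0.1100 = [-0.0351 + 0.0140] / 0.1100 = -0.1913 ≈ -0.19
d₂ = d₁ − σ√T = -0.1913 − 0.1100 = -0.3013 ≈ -0.30
e^(−rT) = e^(−0.032·0.25) = 0.9920
N(d₁) = N(-0.19) = 0.4247;  N(d₂) = N(-0.30) = 0.3821
C = 280·0.4247 − 290·0.9920·0.3821 = 118.9160 − 109.9225 = 8.9935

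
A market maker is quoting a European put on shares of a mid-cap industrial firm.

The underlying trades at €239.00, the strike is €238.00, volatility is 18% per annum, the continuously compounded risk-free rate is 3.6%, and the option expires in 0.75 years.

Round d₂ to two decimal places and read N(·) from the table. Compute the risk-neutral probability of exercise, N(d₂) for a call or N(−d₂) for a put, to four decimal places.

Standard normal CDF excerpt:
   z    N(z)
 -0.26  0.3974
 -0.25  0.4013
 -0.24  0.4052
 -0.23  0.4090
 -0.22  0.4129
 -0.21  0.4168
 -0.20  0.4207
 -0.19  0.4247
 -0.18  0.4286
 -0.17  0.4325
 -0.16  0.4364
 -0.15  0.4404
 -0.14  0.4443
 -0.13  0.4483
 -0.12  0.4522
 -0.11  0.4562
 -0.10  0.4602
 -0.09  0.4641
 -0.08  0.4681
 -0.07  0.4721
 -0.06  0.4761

0.4522

T = 0.75;  σ√T = 0.1559
ln(S/K) + (r + σ²/2)T = ln(239/238) + (0.036 + 0.18²/2)·0.75 = 0.0042 + 0.0391 = 0.0433
d₁ = 0.0433 / 0.1559 = 0.2780 → 0.28
d₂ = d₁ − σ√T = 0.2780 − 0.1559 = 0.1222 → 0.12
Pr(exercise) under Q = N(−d₂) = N(-0.12) = 0.4522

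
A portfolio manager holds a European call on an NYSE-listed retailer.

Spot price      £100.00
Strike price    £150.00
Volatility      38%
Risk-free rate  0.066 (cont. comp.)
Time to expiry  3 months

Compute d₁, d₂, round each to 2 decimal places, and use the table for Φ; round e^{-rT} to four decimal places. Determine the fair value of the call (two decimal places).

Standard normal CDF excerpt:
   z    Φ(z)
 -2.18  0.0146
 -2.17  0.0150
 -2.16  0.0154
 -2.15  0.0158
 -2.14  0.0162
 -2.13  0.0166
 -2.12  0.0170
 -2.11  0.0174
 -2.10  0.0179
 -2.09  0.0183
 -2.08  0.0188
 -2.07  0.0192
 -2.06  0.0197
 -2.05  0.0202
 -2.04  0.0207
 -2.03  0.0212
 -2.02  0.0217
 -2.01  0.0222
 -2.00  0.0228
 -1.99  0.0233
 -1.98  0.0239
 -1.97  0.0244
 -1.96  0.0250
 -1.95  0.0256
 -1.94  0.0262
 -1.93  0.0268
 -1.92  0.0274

σ√T = 0.38 × 0.5000 = 0.1900
d₁ = [ln(100/150) + (0.066 + ½·0.38²)·0.25] / (σ√T) = (-0.4055 + 0.0345) / 0.1900 = -1.9522 ≈ -1.95
d₂ = -1.9522 − 0.1900 = -2.1422 ≈ -2.14
e^(−rT) = e^(−0.066·0.25) = 0.9836
C = 100·N(-1.95) − 150·0.9836·N(-2.14) = 100·0.0256 − 150·0.9836·0.0162 = 2.5600 − 2.3901 = 0.1699

£0.17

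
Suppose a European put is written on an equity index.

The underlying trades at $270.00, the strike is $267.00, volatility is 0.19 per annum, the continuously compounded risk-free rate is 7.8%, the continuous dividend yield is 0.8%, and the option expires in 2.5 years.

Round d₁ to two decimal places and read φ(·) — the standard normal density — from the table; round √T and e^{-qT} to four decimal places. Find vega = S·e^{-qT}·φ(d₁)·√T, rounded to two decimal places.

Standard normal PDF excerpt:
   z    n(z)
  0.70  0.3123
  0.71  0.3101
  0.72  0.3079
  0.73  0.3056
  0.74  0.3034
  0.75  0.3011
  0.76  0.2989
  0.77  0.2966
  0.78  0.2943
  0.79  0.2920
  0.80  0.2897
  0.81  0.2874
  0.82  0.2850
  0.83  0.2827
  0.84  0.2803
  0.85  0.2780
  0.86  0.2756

124.11

σ√T = 0.19 × 1.5811 = 0.3004
d₁ = [ln(270/267) + (0.078 − 0.008 + 0.19²/2)·2.5] / 0.3004 = [0.0112 + 0.2201] / 0.3004 = 0.7699 which rounds to 0.77
√T = √2.5 = 1.5811
φ(d₁) = φ(0.77) = 0.2966
exp(−qT) = exp(−0.008·2.5) = 0.9802
vega = S·exp(−qT)·φ(d₁)·√T = 270·0.9802·0.2966·1.5811 = 124.1106
(Vega is the same for a European call and put with the same parameters.)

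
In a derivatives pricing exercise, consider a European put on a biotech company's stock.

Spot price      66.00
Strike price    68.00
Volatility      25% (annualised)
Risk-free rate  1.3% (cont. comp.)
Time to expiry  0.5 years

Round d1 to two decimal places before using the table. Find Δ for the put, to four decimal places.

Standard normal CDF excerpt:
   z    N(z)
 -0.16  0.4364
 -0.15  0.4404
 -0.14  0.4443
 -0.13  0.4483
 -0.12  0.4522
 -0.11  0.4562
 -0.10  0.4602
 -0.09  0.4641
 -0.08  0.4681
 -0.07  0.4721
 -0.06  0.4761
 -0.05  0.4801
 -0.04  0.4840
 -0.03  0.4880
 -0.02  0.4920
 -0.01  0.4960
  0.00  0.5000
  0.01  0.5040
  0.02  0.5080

T = 0.5;  σ√T = 0.1768
d₁ = [ln(66/68) + (0.013 + ½·0.25²)·0.5] / (σ√T) = (-0.0299 + 0.0221) / 0.1768 = -0.0437 ≈ -0.04
N(d₁) = N(-0.04) = 0.4840
Δ_put = N(d₁) − 1 = 0.4840 − 1 = -0.5160

-0.5160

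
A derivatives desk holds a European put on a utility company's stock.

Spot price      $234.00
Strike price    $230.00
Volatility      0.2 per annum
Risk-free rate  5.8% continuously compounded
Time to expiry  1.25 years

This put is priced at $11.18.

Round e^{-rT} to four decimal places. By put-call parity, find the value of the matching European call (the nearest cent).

e^(−rT) = e^(−0.058·1.25) = 0.9301
Put-call parity: C − P = S − K·e^(−rT) = 234 − 230·0.9301 = 234 − 213.9230 = 20.0770
C = P + (C − P) = 11.18 + (20.0770) = 31.2570

$31.26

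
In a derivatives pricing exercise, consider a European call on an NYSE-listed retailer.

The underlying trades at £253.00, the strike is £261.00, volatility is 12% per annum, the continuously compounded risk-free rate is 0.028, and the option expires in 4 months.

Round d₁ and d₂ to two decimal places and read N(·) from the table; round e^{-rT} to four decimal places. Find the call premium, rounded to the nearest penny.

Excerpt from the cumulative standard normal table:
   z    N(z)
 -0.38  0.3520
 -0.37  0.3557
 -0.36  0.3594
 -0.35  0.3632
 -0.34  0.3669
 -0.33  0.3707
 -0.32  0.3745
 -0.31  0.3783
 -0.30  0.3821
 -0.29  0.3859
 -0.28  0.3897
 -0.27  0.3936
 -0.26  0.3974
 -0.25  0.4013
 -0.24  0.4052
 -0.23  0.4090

£4.68

σ√T = 0.12 × 0.5774 = 0.0693
ln(S/K) + (r + σ²/2)T = ln(253/261) + (0.028 + 0.12²/2)·0.3333 = -0.0311 + 0.0117 = -0.0194
d₁ = -0.0194 / 0.0693 = -0.2800 ⇒ -0.28
d₂ = d₁ − σ√T = -0.2800 − 0.0693 = -0.3493 ⇒ -0.35
e^(−rT) = e^(−0.028·0.3333) = 0.9907
C = 253·N(-0.28) − 261·0.9907·N(-0.35) = 253·0.3897 − 261·0.9907·0.3632 = 98.5941 − 93.9136 = 4.6805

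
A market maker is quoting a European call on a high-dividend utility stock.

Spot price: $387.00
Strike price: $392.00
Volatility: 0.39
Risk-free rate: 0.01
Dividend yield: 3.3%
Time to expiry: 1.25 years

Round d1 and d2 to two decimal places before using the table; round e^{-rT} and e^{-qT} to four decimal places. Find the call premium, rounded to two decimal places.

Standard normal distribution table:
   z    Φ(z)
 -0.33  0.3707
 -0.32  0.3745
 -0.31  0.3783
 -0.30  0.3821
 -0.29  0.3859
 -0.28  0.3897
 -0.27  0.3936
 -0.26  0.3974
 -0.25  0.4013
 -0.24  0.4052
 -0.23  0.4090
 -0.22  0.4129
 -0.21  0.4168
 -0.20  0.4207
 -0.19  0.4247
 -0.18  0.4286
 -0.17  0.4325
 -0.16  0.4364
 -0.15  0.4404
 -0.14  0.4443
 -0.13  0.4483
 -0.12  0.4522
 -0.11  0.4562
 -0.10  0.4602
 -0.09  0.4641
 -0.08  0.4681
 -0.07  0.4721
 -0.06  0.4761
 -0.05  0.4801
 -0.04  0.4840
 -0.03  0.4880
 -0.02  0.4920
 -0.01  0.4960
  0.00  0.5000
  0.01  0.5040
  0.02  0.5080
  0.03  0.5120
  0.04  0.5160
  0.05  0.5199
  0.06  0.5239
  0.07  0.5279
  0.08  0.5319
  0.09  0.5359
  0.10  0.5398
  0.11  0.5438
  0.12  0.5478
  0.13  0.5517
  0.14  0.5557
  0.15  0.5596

T = 1.25;  σ√T = 0.4360
d₁ = [ln(387/392) + (0.01 − 0.033 + 0.39²/2)·1.25] / 0.4360 = [-0.0128 + 0.0663] / 0.4360 = 0.1226 which rounds to 0.12
d₂ = d₁ − σ√T = 0.1226 − 0.4360 = -0.3134 which rounds to -0.31
e^(−qT) = e^(−0.033·1.25) = 0.9596;  e^(−rT) = e^(−0.01·1.25) = 0.9876
N(d₁) = N(0.12) = 0.5478;  N(d₂) = N(-0.31) = 0.3783
C = 387·0.9596·0.5478 − 392·0.9876·0.3783 = 203.4339 − 146.4548 = 56.9791

$56.98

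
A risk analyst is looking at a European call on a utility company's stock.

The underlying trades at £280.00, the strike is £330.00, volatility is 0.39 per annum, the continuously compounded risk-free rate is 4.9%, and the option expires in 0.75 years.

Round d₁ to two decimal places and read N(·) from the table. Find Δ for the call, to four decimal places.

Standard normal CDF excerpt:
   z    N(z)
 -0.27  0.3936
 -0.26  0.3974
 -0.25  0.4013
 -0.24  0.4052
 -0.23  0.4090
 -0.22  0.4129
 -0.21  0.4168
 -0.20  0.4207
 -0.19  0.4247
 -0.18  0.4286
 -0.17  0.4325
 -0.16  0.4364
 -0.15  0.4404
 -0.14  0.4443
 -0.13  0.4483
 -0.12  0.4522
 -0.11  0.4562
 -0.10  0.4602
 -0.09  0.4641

σ√T = 0.39·√0.75 = 0.3377
d₁ = [ln(280/330) + (0.049 + 0.39²/2)·0.75] / 0.3377 = [-0.1643 + 0.0938] / 0.3377 = -0.2088 ≈ -0.21
N(d₁) = N(-0.21) = 0.4168
Δ_call = N(d₁) = 0.4168

0.4168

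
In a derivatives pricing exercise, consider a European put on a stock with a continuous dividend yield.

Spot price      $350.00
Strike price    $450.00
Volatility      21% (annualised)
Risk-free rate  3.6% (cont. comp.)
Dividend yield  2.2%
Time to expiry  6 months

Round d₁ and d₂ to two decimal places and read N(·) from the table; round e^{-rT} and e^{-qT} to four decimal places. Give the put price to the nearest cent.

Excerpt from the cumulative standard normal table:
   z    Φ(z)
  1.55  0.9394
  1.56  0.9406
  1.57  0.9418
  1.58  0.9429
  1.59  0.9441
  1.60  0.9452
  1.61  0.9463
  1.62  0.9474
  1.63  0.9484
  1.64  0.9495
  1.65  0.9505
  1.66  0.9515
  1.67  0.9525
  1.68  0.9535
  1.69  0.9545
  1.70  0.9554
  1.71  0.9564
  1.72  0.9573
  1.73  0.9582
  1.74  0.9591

$97.08

σ√T = 0.21 × 0.7071 = 0.1485
d₁ = [ln(350/450) + (0.036 − 0.022 + 0.21²/2)·0.5] / 0.1485 = [-0.2513 + 0.0180] / 0.1485 = -1.5711 ≈ -1.57
d₂ = d₁ − σ√T = -1.5711 − 0.1485 = -1.7195 ≈ -1.72
e^(−qT) = e^(−0.022·0.5) = 0.9891;  e^(−rT) = e^(−0.036·0.5) = 0.9822
P = 450·0.9822·N(1.72) − 350·0.9891·N(1.57) = 450·0.9822·0.9573 − 350·0.9891·0.9418 = 423.1170 − 326.0370 = 97.0800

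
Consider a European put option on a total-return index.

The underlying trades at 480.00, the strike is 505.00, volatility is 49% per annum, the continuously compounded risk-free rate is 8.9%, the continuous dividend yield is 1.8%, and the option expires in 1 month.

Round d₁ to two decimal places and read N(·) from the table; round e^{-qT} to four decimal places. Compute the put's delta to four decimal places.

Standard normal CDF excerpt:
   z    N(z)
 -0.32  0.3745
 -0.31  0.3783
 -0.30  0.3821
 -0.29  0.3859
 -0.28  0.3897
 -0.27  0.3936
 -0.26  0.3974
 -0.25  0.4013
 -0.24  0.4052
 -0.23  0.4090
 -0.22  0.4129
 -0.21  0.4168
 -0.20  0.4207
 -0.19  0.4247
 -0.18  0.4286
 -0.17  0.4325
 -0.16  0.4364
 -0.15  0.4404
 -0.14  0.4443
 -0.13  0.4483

-0.5978

T = 0.08333;  σ√T = 0.1415
d₁ = [ln(480/505) + (0.089 − 0.018 + ½·0.49²)·0.08333] / (σ√T) = (-0.0508 + 0.0159) / 0.1415 = -0.2464 ≈ -0.25
N(d₁) = N(-0.25) = 0.4013
Δ_put = exp(−qT)·(N(d₁) − 1) = 0.9985·(0.4013 − 1) = -0.5978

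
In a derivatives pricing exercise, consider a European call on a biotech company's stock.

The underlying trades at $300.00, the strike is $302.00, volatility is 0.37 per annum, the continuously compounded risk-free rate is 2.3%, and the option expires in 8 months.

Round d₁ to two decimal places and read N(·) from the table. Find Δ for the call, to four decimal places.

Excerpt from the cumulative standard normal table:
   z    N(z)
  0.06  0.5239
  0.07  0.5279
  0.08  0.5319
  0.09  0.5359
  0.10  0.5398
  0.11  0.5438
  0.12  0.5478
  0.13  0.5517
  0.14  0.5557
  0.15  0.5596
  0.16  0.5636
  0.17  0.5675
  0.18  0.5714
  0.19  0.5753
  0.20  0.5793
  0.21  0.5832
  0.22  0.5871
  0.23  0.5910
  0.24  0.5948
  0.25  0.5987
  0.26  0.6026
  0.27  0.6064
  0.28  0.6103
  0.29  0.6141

σ√T = 0.37·√0.6667 = 0.3021
d₁ = [ln(300/302) + (0.023 + 0.37²/2)·0.6667] / 0.3021 = [-0.0066 + 0.0610] / 0.3021 = 0.1798 which rounds to 0.18
N(d₁) = N(0.18) = 0.5714
Δ_call = N(d₁) = 0.5714

0.5714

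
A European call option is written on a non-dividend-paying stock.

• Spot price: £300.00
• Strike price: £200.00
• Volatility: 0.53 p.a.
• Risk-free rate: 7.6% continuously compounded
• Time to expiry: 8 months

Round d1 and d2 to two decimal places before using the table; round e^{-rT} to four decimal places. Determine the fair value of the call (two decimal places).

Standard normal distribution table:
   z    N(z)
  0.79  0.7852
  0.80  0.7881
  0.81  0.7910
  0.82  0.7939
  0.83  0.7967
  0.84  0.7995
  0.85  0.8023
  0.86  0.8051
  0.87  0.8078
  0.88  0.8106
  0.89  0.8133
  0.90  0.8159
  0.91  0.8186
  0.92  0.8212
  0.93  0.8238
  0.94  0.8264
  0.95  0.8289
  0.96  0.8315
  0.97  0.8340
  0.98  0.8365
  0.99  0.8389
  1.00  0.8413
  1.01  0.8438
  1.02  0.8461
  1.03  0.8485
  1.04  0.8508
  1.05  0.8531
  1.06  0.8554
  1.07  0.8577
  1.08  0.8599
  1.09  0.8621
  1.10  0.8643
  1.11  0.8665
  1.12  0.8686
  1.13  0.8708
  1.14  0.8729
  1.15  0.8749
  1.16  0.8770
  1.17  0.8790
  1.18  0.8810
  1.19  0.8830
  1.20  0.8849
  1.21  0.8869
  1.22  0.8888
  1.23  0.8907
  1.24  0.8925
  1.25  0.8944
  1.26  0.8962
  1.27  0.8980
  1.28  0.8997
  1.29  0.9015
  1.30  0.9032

σ√T = 0.53 × 0.8165 = 0.4327
ln(S/K) + (r + σ²/2)T = ln(300/200) + (0.076 + 0.53²/2)·0.6667 = 0.4055 + 0.1443 = 0.5498
d₁ = 0.5498 / 0.4327 = 1.2704 ⇒ 1.27
d₂ = d₁ − σ√T = 1.2704 − 0.4327 = 0.8377 ⇒ 0.84
e^(−rT) = e^(−0.076·0.6667) = 0.9506
N(d₁) = N(1.27) = 0.8980;  N(d₂) = N(0.84) = 0.7995
C = 300·0.8980 − 200·0.9506·0.7995 = 269.4000 − 152.0009 = 117.3991

£117.40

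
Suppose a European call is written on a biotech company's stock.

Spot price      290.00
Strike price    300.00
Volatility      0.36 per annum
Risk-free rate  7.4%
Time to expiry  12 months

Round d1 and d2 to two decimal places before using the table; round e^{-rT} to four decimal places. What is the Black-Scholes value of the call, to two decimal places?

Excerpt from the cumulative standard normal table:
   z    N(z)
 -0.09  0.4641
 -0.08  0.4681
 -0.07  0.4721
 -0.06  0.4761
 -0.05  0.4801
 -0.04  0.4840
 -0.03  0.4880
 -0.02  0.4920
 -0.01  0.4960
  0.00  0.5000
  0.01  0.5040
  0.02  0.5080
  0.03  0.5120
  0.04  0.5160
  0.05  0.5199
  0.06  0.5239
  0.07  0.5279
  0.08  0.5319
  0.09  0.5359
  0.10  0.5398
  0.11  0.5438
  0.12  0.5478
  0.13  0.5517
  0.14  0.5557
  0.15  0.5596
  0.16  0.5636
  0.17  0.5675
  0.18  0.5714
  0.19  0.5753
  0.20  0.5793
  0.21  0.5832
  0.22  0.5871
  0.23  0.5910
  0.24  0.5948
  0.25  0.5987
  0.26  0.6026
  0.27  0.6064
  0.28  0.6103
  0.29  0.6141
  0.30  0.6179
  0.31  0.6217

46.56

σ√T = 0.36·√1 = 0.3600
ln(S/K) + (r + σ²/2)T = ln(290/300) + (0.074 + 0.36²/2)·1 = -0.0339 + 0.1388 = 0.1049
d₁ = 0.1049 / 0.3600 = 0.2914 ⇒ 0.29
d₂ = d₁ − σ√T = 0.2914 − 0.3600 = -0.0686 ⇒ -0.07
e^(−rT) = e^(−0.074·1) = 0.9287
C = 290·N(0.29) − 300·0.9287·N(-0.07) = 290·0.6141 − 300·0.9287·0.4721 = 178.0890 − 131.5318 = 46.5572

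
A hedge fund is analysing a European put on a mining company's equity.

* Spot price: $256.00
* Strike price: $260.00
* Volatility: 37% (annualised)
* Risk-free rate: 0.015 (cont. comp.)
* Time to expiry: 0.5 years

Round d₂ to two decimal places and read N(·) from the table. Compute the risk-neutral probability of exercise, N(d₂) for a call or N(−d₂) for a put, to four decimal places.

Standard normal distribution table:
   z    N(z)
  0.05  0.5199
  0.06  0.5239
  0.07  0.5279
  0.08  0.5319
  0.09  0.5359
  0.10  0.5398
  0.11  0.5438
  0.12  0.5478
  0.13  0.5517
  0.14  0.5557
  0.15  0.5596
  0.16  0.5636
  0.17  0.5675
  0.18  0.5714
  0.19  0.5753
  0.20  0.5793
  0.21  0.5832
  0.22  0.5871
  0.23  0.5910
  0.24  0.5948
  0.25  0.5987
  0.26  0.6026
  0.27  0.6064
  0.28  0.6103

0.5636

σ√T = 0.37·√0.5 = 0.2616
d₁ = [ln(256/260) + (0.015 + ½·0.37²)·0.5] / (σ√T) = (-0.0155 + 0.0417) / 0.2616 = 0.1002 which rounds to 0.10
d₂ = 0.1002 − 0.2616 = -0.1614 which rounds to -0.16
Risk-neutral Pr[S_T < K] = N(−d₂) = N(0.16) = 0.5636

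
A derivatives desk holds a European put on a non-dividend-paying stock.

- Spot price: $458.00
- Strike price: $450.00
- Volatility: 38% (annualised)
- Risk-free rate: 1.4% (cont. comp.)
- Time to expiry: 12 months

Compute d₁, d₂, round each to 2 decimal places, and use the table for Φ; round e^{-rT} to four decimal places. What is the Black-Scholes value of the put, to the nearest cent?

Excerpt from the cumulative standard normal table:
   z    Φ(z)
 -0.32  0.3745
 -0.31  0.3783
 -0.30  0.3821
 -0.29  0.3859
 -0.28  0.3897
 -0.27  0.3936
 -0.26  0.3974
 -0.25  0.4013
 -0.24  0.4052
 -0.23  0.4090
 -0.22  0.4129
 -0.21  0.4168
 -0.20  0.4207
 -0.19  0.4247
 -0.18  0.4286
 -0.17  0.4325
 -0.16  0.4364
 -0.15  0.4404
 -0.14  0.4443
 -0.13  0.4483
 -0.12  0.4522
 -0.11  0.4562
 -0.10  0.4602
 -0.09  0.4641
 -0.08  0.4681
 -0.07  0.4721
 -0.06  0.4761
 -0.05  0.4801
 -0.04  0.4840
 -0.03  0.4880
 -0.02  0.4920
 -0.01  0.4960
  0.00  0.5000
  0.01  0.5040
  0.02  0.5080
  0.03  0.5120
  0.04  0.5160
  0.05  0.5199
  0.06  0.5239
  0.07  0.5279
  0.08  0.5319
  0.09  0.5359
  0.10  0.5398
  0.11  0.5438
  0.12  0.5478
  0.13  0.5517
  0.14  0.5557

T = 1;  σ√T = 0.3800
d₁ = [ln(458/450) + (0.014 + ½·0.38²)·1] / (σ√T) = (0.0176 + 0.0862) / 0.3800 = 0.2732 → 0.27
d₂ = 0.2732 − 0.3800 = -0.1068 → -0.11
e^(−rT) = e^(−0.014·1) = 0.9861
N(−d₂) = N(0.11) = 0.5438;  N(−d₁) = N(-0.27) = 0.3936
P = 450·0.9861·0.5438 − 458·0.3936 = 241.3085 − 180.2688 = 61.0397

$61.04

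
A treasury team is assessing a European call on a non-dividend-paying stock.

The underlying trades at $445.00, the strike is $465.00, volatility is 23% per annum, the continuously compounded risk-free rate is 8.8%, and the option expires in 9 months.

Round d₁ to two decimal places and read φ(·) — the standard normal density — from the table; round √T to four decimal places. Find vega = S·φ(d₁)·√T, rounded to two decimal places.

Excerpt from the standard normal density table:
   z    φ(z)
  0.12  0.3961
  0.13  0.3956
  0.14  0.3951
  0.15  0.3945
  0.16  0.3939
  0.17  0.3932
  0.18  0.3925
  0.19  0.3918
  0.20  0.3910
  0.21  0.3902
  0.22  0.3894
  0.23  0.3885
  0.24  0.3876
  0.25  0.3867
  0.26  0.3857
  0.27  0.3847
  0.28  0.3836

150.37

σ√T = 0.23 × 0.8660 = 0.1992
d₁ = [ln(445/465) + (0.088 + ½·0.23²)·0.75] / (σ√T) = (-0.0440 + 0.0858) / 0.1992 = 0.2102 ⇒ 0.21
√T = √0.75 = 0.8660
φ(d₁) = φ(0.21) = 0.3902
vega = S·φ(d₁)·√T = 445·0.3902·0.8660 = 150.3714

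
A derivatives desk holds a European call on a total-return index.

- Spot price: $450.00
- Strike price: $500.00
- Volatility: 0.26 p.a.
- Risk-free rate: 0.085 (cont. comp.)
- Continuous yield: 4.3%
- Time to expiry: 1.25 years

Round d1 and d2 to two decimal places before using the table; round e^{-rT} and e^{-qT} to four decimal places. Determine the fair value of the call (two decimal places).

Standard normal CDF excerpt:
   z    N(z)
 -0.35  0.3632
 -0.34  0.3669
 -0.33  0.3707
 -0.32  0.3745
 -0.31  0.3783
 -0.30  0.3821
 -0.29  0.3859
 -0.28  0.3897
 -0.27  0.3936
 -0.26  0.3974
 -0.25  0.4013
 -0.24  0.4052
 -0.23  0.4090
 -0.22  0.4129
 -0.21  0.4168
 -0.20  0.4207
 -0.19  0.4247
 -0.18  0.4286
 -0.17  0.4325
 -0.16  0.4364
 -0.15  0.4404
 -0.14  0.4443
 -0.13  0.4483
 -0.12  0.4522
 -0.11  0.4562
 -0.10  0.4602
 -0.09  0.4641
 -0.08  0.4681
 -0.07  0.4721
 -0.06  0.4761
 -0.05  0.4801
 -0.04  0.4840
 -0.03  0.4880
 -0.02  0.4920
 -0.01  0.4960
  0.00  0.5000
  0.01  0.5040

T = 1.25;  σ√T = 0.2907
d₁ = [ln(450/500) + (0.085 − 0.043 + 0.26²/2)·1.25] / 0.2907 = [-0.1054 + 0.0948] / 0.2907 = -0.0365 which rounds to -0.04
d₂ = d₁ − σ√T = -0.0365 − 0.2907 = -0.3272 which rounds to -0.33
exp(−qT) = exp(−0.043·1.25) = 0.9477;  exp(−rT) = exp(−0.085·1.25) = 0.8992
C = 450·0.9477·N(-0.04) − 500·0.8992·N(-0.33) = 450·0.9477·0.4840 − 500·0.8992·0.3707 = 206.4091 − 166.6667 = 39.7423

$39.74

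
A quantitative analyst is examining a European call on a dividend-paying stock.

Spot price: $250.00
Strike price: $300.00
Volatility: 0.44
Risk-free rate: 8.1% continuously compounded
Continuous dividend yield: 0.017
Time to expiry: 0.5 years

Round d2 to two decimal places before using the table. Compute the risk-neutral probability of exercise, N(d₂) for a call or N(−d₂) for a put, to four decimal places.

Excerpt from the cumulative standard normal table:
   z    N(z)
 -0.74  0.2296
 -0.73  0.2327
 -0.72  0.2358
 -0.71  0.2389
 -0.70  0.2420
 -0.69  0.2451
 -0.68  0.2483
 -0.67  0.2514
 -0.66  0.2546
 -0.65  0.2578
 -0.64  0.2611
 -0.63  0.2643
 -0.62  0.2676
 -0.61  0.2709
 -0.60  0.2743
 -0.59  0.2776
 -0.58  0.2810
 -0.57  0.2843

0.2611

σ√T = 0.44·√0.5 = 0.3111
d₁ = [ln(250/300) + (0.081 − 0.017 + 0.44²/2)·0.5] / 0.3111 = [-0.1823 + 0.0804] / 0.3111 = -0.3276 ≈ -0.33
d₂ = d₁ − σ√T = -0.3276 − 0.3111 = -0.6387 ≈ -0.64
Pr(exercise) under Q = N(d₂) = 0.2611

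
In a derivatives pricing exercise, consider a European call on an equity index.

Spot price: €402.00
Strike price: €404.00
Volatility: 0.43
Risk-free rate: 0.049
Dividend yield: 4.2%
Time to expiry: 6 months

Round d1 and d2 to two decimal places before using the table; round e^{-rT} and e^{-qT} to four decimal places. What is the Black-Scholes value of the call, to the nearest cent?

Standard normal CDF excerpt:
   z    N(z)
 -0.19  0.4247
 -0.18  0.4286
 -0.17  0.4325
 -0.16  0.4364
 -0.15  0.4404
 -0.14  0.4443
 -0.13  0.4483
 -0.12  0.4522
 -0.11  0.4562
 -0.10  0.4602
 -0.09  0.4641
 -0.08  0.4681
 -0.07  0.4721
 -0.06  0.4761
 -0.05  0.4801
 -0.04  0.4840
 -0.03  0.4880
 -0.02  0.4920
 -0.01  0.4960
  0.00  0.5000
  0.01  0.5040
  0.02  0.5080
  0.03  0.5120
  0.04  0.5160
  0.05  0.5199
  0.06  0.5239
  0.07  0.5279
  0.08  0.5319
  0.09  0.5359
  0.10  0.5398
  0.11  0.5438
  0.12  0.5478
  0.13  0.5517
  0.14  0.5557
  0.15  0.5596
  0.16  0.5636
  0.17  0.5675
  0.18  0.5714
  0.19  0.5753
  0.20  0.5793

σ√T = 0.43·√0.5 = 0.3041
d₁ = [ln(402/404) + (0.049 − 0.042 + ½·0.43²)·0.5] / (σ√T) = (-0.0050 + 0.0497) / 0.3041 = 0.1472 ⇒ 0.15
d₂ = 0.1472 − 0.3041 = -0.1568 ⇒ -0.16
e^(−qT) = e^(−0.042·0.5) = 0.9792;  e^(−rT) = e^(−0.049·0.5) = 0.9758
C = 402·0.9792·N(0.15) − 404·0.9758·N(-0.16) = 402·0.9792·0.5596 − 404·0.9758·0.4364 = 220.2800 − 172.0390 = 48.2410

€48.24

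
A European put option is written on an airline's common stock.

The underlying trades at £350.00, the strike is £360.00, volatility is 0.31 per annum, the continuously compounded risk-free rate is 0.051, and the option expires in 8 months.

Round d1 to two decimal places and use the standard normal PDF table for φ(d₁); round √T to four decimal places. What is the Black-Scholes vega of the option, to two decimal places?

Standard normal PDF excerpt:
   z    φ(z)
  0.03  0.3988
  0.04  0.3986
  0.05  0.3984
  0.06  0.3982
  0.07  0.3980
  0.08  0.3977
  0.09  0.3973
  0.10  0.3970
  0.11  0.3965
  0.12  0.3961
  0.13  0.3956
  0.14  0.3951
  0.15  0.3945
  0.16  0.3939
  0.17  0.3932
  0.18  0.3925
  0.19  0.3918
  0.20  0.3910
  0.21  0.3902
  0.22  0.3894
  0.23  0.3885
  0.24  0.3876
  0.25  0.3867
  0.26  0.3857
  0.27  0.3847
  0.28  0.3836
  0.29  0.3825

112.74

σ√T = 0.31·√0.6667 = 0.2531
ln(S/K) + (r + σ²/2)T = ln(350/360) + (0.051 + 0.31²/2)·0.6667 = -0.0282 + 0.0660 = 0.0379
d₁ = 0.0379 / 0.2531 = 0.1496 → 0.15
√T = √0.6667 = 0.8165
φ(d₁) = φ(0.15) = 0.3945
vega = S·φ(d₁)·√T = 350·0.3945·0.8165 = 112.7382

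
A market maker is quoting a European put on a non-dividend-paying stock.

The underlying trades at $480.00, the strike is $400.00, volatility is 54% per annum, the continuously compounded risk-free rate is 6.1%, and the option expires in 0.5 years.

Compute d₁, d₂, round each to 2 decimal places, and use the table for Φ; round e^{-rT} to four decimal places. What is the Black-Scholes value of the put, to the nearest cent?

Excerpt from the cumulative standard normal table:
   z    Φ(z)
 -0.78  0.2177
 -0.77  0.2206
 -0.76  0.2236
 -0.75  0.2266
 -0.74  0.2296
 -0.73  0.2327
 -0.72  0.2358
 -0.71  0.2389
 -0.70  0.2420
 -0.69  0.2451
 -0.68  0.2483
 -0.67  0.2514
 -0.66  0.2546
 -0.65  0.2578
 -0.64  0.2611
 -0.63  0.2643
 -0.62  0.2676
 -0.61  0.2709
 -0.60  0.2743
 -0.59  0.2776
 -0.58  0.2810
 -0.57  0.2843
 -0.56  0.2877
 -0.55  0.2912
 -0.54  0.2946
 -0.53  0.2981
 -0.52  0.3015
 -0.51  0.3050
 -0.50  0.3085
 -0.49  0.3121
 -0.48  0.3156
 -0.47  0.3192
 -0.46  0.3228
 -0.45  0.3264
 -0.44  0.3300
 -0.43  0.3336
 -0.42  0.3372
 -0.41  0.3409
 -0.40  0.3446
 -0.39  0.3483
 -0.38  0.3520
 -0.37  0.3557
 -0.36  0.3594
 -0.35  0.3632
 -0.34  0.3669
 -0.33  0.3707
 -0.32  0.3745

$29.24

T = 0.5;  σ√T = 0.3818
ln(S/K) + (r + σ²/2)T = ln(480/400) + (0.061 + 0.54²/2)·0.5 = 0.1823 + 0.1034 = 0.2857
d₁ = 0.2857 / 0.3818 = 0.7483 ⇒ 0.75
d₂ = d₁ − σ√T = 0.7483 − 0.3818 = 0.3664 ⇒ 0.37
exp(−rT) = exp(−0.061·0.5) = 0.9700
N(−d₂) = N(-0.37) = 0.3557;  N(−d₁) = N(-0.75) = 0.2266
P = 400·0.9700·0.3557 − 480·0.2266 = 138.0116 − 108.7680 = 29.2436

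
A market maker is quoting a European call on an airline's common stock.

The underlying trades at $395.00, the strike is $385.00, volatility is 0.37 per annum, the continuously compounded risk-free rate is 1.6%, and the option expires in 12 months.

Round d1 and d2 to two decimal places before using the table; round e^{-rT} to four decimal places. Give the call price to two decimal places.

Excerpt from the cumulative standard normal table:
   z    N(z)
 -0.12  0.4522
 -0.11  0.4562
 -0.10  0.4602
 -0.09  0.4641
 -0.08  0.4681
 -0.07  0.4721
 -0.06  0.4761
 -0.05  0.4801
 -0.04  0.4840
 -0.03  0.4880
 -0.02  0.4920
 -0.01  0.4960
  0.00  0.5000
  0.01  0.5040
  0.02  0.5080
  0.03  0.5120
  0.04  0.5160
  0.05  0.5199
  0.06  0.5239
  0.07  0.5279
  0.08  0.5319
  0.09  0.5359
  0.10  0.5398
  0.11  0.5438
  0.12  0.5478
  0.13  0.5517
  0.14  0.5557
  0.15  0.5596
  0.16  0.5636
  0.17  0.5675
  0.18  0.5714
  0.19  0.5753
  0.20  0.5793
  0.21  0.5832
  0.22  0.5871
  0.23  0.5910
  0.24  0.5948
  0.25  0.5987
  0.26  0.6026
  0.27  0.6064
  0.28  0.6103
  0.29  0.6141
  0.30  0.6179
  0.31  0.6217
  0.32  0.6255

T = 1;  σ√T = 0.3700
ln(S/K) + (r + σ²/2)T = ln(395/385) + (0.016 + 0.37²/2)·1 = 0.0256 + 0.0844 = 0.1101
d₁ = 0.1101 / 0.3700 = 0.2975 ⇒ 0.30
d₂ = d₁ − σ√T = 0.2975 − 0.3700 = -0.0725 ⇒ -0.07
exp(−rT) = exp(−0.016·1) = 0.9841
N(d₁) = N(0.30) = 0.6179;  N(d₂) = N(-0.07) = 0.4721
C = 395·0.6179 − 385·0.9841·0.4721 = 244.0705 − 178.8685 = 65.2020

$65.20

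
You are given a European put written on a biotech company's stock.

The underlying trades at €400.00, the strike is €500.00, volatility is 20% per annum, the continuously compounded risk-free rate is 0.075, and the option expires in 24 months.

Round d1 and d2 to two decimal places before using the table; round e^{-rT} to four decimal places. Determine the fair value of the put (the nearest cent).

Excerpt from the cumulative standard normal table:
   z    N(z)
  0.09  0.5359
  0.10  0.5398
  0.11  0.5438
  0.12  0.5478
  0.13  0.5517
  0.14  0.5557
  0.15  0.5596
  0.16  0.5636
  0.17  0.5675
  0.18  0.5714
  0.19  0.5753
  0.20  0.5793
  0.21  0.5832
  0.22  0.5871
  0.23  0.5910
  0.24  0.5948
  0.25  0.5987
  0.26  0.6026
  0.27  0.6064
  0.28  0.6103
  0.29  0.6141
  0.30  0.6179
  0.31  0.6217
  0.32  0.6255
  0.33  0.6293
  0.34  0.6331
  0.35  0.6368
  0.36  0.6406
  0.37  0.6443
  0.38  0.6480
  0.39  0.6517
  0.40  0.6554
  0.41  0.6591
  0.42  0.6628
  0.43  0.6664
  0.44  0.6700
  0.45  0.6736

σ√T = 0.2·√2 = 0.2828
d₁ = [ln(400/500) + (0.075 + 0.2²/2)·2] / 0.2828 = [-0.2231 + 0.1900] / 0.2828 = -0.1172 ⇒ -0.12
d₂ = d₁ − σ√T = -0.1172 − 0.2828 = -0.4000 ⇒ -0.40
e^(−rT) = e^(−0.075·2) = 0.8607
P = 500·0.8607·N(0.40) − 400·N(0.12) = 500·0.8607·0.6554 − 400·0.5478 = 282.0514 − 219.1200 = 62.9314

€62.93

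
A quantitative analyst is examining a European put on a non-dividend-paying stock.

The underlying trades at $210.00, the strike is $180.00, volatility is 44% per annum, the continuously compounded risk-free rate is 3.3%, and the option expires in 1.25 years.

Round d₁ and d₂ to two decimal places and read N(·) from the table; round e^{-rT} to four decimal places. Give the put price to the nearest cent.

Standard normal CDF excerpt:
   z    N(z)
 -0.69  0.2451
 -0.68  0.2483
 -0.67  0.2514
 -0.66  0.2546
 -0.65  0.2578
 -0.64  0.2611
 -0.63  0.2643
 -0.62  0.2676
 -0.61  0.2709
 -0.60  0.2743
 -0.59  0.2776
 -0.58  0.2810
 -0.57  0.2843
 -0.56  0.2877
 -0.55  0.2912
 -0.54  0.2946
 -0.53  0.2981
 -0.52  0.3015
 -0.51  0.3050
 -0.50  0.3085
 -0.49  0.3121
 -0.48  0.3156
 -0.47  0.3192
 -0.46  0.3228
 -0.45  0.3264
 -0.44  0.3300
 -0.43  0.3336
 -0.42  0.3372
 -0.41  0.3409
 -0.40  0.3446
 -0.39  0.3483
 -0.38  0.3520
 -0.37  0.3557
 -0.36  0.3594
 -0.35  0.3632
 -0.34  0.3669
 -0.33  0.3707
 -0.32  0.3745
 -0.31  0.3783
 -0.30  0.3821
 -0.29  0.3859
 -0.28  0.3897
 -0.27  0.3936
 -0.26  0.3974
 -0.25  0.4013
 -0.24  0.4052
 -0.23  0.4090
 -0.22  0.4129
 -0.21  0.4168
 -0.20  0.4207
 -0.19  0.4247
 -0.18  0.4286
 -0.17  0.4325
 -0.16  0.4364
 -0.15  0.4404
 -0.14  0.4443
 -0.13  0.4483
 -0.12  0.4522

$21.24

σ√T = 0.44 × 1.1180 = 0.4919
ln(S/K) + (r + σ²/2)T = ln(210/180) + (0.033 + 0.44²/2)·1.25 = 0.1542 + 0.1623 = 0.3164
d₁ = 0.3164 / 0.4919 = 0.6432 ⇒ 0.64
d₂ = d₁ − σ√T = 0.6432 − 0.4919 = 0.1512 ⇒ 0.15
e^(−rT) = e^(−0.033·1.25) = 0.9596
P = 180·0.9596·N(-0.15) − 210·N(-0.64) = 180·0.9596·0.4404 − 210·0.2611 = 76.0694 − 54.8310 = 21.2384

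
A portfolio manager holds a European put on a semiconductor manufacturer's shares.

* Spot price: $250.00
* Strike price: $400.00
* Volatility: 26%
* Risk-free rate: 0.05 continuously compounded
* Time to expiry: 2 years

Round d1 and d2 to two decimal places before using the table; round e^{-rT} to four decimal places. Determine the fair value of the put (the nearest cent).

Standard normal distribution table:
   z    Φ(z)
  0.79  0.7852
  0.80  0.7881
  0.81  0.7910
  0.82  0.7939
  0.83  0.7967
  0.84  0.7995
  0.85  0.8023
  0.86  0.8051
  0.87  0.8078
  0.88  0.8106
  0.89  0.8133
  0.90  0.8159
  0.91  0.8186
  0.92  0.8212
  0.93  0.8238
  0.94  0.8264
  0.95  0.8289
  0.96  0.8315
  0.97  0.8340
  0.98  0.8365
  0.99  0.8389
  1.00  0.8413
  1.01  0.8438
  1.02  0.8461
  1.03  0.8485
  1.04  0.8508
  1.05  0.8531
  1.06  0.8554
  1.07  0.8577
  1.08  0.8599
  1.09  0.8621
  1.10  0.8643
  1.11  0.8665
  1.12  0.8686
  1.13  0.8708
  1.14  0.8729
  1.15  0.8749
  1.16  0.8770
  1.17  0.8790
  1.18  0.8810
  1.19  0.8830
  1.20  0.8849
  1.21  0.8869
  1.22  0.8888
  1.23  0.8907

σ√T = 0.26 × 1.4142 = 0.3677
d₁ = [ln(250/400) + (0.05 + 0.26²/2)·2] / 0.3677 = [-0.4700 + 0.1676] / 0.3677 = -0.8224 ≈ -0.82
d₂ = d₁ − σ√T = -0.8224 − 0.3677 = -1.1901 ≈ -1.19
exp(−rT) = exp(−0.05·2) = 0.9048
P = 400·0.9048·N(1.19) − 250·N(0.82) = 400·0.9048·0.8830 − 250·0.7939 = 319.5754 − 198.4750 = 121.1004

$121.10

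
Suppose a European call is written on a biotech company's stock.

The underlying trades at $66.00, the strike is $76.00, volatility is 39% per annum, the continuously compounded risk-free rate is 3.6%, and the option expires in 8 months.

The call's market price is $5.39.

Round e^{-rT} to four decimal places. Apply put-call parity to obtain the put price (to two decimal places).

$13.59

e^(−rT) = e^(−0.036·0.6667) = 0.9763
Put-call parity: C − P = S − K·e^(−rT) = 66 − 76·0.9763 = 66 − 74.1988 = -8.1988
P = C − (C − P) = 5.39 − (-8.1988) = 13.5888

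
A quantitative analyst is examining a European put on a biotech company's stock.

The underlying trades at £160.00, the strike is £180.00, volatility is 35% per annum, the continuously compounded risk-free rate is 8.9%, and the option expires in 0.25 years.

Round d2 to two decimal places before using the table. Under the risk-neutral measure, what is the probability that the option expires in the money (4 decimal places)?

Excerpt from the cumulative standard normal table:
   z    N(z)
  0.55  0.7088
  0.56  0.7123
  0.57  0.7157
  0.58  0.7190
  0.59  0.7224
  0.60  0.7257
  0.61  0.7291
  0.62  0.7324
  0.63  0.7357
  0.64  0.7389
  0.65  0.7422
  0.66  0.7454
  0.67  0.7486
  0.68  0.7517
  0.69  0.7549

T = 0.25;  σ√T = 0.1750
d₁ = [ln(160/180) + (0.089 + 0.35²/2)·0.25] / 0.1750 = [-0.1178 + 0.0376] / 0.1750 = -0.4584 ≈ -0.46
d₂ = d₁ − σ√T = -0.4584 − 0.1750 = -0.6334 ≈ -0.63
Pr(exercise) under Q = N(−d₂) = N(0.63) = 0.7357

0.7357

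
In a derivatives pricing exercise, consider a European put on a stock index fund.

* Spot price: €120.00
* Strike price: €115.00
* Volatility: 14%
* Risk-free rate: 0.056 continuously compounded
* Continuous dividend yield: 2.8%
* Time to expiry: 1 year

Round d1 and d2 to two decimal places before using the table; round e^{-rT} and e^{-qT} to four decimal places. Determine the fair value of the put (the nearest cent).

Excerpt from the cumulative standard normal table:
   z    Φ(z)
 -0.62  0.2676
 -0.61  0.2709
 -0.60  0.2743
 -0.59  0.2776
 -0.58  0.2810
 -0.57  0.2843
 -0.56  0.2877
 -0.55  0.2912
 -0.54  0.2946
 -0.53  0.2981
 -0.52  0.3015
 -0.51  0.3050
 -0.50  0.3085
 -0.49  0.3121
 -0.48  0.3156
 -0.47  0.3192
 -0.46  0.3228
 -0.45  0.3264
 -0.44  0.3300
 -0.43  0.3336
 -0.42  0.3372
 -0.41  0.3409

€3.10

σ√T = 0.14 × 1.0000 = 0.1400
d₁ = [ln(120/115) + (0.056 − 0.028 + 0.14²/2)·1] / 0.1400 = [0.0426 + 0.0378] / 0.1400 = 0.5740 ⇒ 0.57
d₂ = d₁ − σ√T = 0.5740 − 0.1400 = 0.4340 ⇒ 0.43
exp(−qT) = exp(−0.028·1) = 0.9724;  exp(−rT) = exp(−0.056·1) = 0.9455
N(−d₂) = N(-0.43) = 0.3336;  N(−d₁) = N(-0.57) = 0.2843
P = 115·0.9455·0.3336 − 120·0.9724·0.2843 = 36.2732 − 33.1744 = 3.0988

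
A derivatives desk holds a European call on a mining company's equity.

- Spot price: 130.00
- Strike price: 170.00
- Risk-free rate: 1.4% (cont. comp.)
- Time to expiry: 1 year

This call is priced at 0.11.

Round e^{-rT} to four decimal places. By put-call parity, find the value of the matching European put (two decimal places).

37.75

e^(−rT) = e^(−0.014·1) = 0.9861
Put-call parity: C − P = S − K·e^(−rT) = 130 − 170·0.9861 = 130 − 167.6370 = -37.6370
P = C − (C − P) = 0.11 − (-37.6370) = 37.7470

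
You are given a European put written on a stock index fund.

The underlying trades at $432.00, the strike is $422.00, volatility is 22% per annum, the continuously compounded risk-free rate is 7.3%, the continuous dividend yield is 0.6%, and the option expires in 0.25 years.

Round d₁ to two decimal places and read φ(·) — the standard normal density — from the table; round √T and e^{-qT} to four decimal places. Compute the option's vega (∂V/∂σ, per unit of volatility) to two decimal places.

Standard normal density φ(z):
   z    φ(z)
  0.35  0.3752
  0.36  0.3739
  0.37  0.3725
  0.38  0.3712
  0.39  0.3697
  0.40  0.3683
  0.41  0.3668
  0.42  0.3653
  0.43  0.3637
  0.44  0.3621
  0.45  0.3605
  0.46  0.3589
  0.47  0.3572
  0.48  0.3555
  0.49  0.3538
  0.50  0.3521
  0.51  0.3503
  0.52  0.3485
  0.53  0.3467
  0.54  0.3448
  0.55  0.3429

78.79

σ√T = 0.22 × 0.5000 = 0.1100
d₁ = [ln(432/422) + (0.073 − 0.006 + 0.22²/2)·0.25] / 0.1100 = [0.0234 + 0.0228] / 0.1100 = 0.4202 which rounds to 0.42
√T = √0.25 = 0.5000
φ(d₁) = φ(0.42) = 0.3653
e^(−qT) = e^(−0.006·0.25) = 0.9985
vega = S·e^(−qT)·φ(d₁)·√T = 432·0.9985·0.3653·0.5000 = 78.7864
(Call and put vega coincide under Black-Scholes.)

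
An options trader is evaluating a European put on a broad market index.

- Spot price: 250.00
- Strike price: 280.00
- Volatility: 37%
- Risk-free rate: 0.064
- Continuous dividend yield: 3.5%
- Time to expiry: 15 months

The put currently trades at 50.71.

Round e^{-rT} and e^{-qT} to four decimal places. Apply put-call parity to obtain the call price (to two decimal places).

e^(−qT) = e^(−0.035·1.25) = 0.9572;  e^(−rT) = e^(−0.064·1.25) = 0.9231
Put-call parity: C − P = S·e^(−qT) − K·e^(−rT) = 250·0.9572 − 280·0.9231 = 239.3000 − 258.4680 = -19.1680
C = P + (C − P) = 50.71 + (-19.1680) = 31.5420

31.54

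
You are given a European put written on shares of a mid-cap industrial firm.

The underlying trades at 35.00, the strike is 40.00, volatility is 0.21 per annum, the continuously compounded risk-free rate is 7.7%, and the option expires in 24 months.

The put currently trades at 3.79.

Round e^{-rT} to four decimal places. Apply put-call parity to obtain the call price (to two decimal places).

4.50

e^(−rT) = e^(−0.077·2) = 0.8573
Put-call parity: C − P = S − K·e^(−rT) = 35 − 40·0.8573 = 35 − 34.2920 = 0.7080
C = P + (C − P) = 3.79 + (0.7080) = 4.4980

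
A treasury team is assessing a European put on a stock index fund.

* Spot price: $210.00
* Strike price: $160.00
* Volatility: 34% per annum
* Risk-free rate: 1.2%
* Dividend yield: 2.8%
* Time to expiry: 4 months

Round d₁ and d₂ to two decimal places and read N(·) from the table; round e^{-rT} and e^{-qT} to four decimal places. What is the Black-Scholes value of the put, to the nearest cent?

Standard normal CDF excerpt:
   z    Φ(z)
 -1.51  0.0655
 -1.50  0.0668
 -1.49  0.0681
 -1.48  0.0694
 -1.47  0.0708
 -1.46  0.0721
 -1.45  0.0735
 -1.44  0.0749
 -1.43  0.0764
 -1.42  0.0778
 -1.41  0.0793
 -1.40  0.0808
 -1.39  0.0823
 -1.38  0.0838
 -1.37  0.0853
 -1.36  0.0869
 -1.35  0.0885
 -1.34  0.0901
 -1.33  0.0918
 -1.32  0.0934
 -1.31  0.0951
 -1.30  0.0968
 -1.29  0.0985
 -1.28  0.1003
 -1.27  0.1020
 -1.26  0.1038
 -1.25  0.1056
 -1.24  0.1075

σ√T = 0.34·√0.3333 = 0.1963
d₁ = [ln(210/160) + (0.012 − 0.028 + 0.34²/2)·0.3333] / 0.1963 = [0.2719 + 0.0139] / 0.1963 = 1.4563 which rounds to 1.46
d₂ = d₁ − σ√T = 1.4563 − 0.1963 = 1.2600 which rounds to 1.26
e^(−qT) = e^(−0.028·0.3333) = 0.9907;  e^(−rT) = e^(−0.012·0.3333) = 0.9960
N(−d₂) = N(-1.26) = 0.1038;  N(−d₁) = N(-1.46) = 0.0721
P = 160·0.9960·0.1038 − 210·0.9907·0.0721 = 16.5416 − 15.0002 = 1.5414

$1.54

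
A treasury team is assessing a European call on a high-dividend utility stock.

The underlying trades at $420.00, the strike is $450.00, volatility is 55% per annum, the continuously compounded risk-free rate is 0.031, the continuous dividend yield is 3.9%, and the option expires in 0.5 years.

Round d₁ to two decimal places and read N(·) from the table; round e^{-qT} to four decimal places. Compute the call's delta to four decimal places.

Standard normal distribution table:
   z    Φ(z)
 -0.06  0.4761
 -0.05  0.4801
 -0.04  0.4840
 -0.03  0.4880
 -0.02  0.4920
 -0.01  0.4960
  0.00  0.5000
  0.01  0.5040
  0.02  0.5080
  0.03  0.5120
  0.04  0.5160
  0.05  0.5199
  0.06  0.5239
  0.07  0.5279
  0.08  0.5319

T = 0.5;  σ√T = 0.3889
d₁ = [ln(420/450) + (0.031 − 0.039 + 0.55²/2)·0.5] / 0.3889 = [-0.0690 + 0.0716] / 0.3889 = 0.0068 ≈ 0.01
N(d₁) = N(0.01) = 0.5040
Δ_call = exp(−qT)·N(d₁) = 0.9807·0.5040 = 0.4943

0.4943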